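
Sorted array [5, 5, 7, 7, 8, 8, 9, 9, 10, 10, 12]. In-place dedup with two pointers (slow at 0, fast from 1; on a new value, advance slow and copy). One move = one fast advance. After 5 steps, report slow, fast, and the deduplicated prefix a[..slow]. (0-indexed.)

slow=2, fast=6, prefix=[5, 7, 8]

(s=0,f=1) a[fast]=5=a[slow] dup → fast++
(s=0,f=2) a[fast]=7≠a[slow]=5 write a[1]=7 → slow++,fast++
(s=1,f=3) a[fast]=7=a[slow] dup → fast++
(s=1,f=4) a[fast]=8≠a[slow]=7 write a[2]=8 → slow++,fast++
(s=2,f=5) a[fast]=8=a[slow] dup → fast++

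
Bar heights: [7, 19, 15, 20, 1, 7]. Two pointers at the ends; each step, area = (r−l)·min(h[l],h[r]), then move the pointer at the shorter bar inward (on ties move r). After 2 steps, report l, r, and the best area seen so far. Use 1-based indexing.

[1,6] min(7,7)*5=35 best=35 * → r--
[1,5] min(7,1)*4=4 best=35 → r--

l=1, r=4, best area=35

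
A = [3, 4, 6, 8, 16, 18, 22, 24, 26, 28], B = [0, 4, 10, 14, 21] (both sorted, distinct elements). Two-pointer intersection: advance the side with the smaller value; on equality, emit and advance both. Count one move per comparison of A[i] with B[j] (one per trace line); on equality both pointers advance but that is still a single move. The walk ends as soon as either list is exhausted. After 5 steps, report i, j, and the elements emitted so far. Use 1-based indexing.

i=1 j=1: 3>0, j++
i=1 j=2: 3<4, i++
i=2 j=2: 4==4 emit, i++,j++
i=3 j=3: 6<10, i++
i=4 j=3: 8<10, i++

i=5, j=3, emitted=[4]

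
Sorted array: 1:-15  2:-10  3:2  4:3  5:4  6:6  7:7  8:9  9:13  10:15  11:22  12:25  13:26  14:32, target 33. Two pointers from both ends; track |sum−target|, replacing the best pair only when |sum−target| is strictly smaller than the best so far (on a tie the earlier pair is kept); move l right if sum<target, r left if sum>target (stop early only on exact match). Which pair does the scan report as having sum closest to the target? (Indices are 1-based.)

l=1 r=14: -15+32=17 d=16 *, l++
l=2 r=14: -10+32=22 d=11 *, l++
l=3 r=14: 2+32=34 d=1 *, r--
l=3 r=13: 2+26=28 d=5, l++
l=4 r=13: 3+26=29 d=4, l++
l=5 r=13: 4+26=30 d=3, l++
l=6 r=13: 6+26=32 d=1, l++
l=7 r=13: 7+26=33 d=0 *, stop

pair (7, 26) with sum 33 (|Δ|=0)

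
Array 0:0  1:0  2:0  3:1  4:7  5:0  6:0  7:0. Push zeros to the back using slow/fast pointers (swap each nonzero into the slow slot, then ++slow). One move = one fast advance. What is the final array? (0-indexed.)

[1, 7, 0, 0, 0, 0, 0, 0]

slow=0 fast=0: a[fast]=0, fast++
slow=0 fast=1: a[fast]=0, fast++
slow=0 fast=2: a[fast]=0, fast++
slow=0 fast=3: a[fast]=1≠0 swap→a[0]=1, slow++,fast++
slow=1 fast=4: a[fast]=7≠0 swap→a[1]=7, slow++,fast++
slow=2 fast=5: a[fast]=0, fast++
slow=2 fast=6: a[fast]=0, fast++
slow=2 fast=7: a[fast]=0, fast++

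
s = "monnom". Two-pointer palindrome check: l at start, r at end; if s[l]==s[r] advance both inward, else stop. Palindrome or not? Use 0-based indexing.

palindrome

[0,5] 'm'=='m' → l++,r--
[1,4] 'o'=='o' → l++,r--
[2,3] 'n'=='n' → l++,r--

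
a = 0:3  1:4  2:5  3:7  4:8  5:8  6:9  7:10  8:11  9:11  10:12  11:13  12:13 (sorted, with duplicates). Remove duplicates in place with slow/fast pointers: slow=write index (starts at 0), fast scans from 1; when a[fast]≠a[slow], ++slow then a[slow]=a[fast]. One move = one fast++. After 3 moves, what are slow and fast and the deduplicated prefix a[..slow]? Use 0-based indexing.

slow=3, fast=4, prefix=[3, 4, 5, 7]

(s=0,f=1) a[fast]=4≠a[slow]=3 write a[1]=4 → slow++,fast++
(s=1,f=2) a[fast]=5≠a[slow]=4 write a[2]=5 → slow++,fast++
(s=2,f=3) a[fast]=7≠a[slow]=5 write a[3]=7 → slow++,fast++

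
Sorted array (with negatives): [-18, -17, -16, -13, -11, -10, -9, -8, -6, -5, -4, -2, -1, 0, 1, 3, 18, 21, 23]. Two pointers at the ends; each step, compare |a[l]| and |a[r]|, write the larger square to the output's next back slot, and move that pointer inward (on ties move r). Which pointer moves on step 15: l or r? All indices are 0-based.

r

l=0 r=18: |-18|<=|23| out[18]=529, r--
l=0 r=17: |-18|<=|21| out[17]=441, r--
l=0 r=16: |-18|<=|18| out[16]=324, r--
l=0 r=15: |-18|>|3| out[15]=324, l++
l=1 r=15: |-17|>|3| out[14]=289, l++
l=2 r=15: |-16|>|3| out[13]=256, l++
l=3 r=15: |-13|>|3| out[12]=169, l++
l=4 r=15: |-11|>|3| out[11]=121, l++
l=5 r=15: |-10|>|3| out[10]=100, l++
l=6 r=15: |-9|>|3| out[9]=81, l++
l=7 r=15: |-8|>|3| out[8]=64, l++
l=8 r=15: |-6|>|3| out[7]=36, l++
l=9 r=15: |-5|>|3| out[6]=25, l++
l=10 r=15: |-4|>|3| out[5]=16, l++
l=11 r=15: |-2|<=|3| out[4]=9, r--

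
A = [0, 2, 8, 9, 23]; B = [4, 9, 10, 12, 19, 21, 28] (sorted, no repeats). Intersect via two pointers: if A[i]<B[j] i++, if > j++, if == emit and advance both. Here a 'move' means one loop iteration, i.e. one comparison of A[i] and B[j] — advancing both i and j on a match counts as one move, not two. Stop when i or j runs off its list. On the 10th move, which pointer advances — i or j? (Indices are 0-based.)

i=0 j=0: 0<4, i++
i=1 j=0: 2<4, i++
i=2 j=0: 8>4, j++
i=2 j=1: 8<9, i++
i=3 j=1: 9==9 emit, i++,j++
i=4 j=2: 23>10, j++
i=4 j=3: 23>12, j++
i=4 j=4: 23>19, j++
i=4 j=5: 23>21, j++
i=4 j=6: 23<28, i++

i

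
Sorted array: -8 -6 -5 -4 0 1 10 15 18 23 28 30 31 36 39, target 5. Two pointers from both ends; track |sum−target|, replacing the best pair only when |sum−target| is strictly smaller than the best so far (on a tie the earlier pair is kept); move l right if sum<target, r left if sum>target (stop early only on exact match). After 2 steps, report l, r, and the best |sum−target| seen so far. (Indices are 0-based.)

l=0, r=12, best |Δ|=23

l=0 r=14: -8+39=31 d=26 *, r--
l=0 r=13: -8+36=28 d=23 *, r--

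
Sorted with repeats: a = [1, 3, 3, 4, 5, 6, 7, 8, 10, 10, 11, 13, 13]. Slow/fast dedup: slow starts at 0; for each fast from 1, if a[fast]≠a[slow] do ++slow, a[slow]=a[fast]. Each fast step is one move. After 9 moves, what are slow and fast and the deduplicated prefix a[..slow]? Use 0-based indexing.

slow=7, fast=10, prefix=[1, 3, 4, 5, 6, 7, 8, 10]

(s=0,f=1) a[fast]=3≠a[slow]=1 write a[1]=3 → slow++,fast++
(s=1,f=2) a[fast]=3=a[slow] dup → fast++
(s=1,f=3) a[fast]=4≠a[slow]=3 write a[2]=4 → slow++,fast++
(s=2,f=4) a[fast]=5≠a[slow]=4 write a[3]=5 → slow++,fast++
(s=3,f=5) a[fast]=6≠a[slow]=5 write a[4]=6 → slow++,fast++
(s=4,f=6) a[fast]=7≠a[slow]=6 write a[5]=7 → slow++,fast++
(s=5,f=7) a[fast]=8≠a[slow]=7 write a[6]=8 → slow++,fast++
(s=6,f=8) a[fast]=10≠a[slow]=8 write a[7]=10 → slow++,fast++
(s=7,f=9) a[fast]=10=a[slow] dup → fast++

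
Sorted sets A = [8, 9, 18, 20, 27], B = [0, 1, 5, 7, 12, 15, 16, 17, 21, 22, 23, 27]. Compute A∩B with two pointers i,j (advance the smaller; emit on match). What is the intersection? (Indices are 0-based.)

intersection = [27]

i=0 j=0: 8>0, j++
i=0 j=1: 8>1, j++
i=0 j=2: 8>5, j++
i=0 j=3: 8>7, j++
i=0 j=4: 8<12, i++
i=1 j=4: 9<12, i++
i=2 j=4: 18>12, j++
i=2 j=5: 18>15, j++
i=2 j=6: 18>16, j++
i=2 j=7: 18>17, j++
i=2 j=8: 18<21, i++
i=3 j=8: 20<21, i++
i=4 j=8: 27>21, j++
i=4 j=9: 27>22, j++
i=4 j=10: 27>23, j++
i=4 j=11: 27==27 emit, i++,j++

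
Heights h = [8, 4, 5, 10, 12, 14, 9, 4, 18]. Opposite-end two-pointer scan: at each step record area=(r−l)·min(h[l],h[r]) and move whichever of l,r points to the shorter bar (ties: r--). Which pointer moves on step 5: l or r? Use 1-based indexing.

l

l=1 r=9: min(8,18)*8=64 best=64 *, l++
l=2 r=9: min(4,18)*7=28 best=64, l++
l=3 r=9: min(5,18)*6=30 best=64, l++
l=4 r=9: min(10,18)*5=50 best=64, l++
l=5 r=9: min(12,18)*4=48 best=64, l++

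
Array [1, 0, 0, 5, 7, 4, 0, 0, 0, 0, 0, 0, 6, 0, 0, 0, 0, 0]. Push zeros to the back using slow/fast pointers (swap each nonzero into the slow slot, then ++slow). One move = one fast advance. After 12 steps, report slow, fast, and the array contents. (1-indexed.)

slow=5, fast=13, a=[1, 5, 7, 4, 0, 0, 0, 0, 0, 0, 0, 0, 6, 0, 0, 0, 0, 0]

slow=1 fast=1: a[fast]=1≠0 swap→a[1]=1, slow++,fast++
slow=2 fast=2: a[fast]=0, fast++
slow=2 fast=3: a[fast]=0, fast++
slow=2 fast=4: a[fast]=5≠0 swap→a[2]=5, slow++,fast++
slow=3 fast=5: a[fast]=7≠0 swap→a[3]=7, slow++,fast++
slow=4 fast=6: a[fast]=4≠0 swap→a[4]=4, slow++,fast++
slow=5 fast=7: a[fast]=0, fast++
slow=5 fast=8: a[fast]=0, fast++
slow=5 fast=9: a[fast]=0, fast++
slow=5 fast=10: a[fast]=0, fast++
slow=5 fast=11: a[fast]=0, fast++
slow=5 fast=12: a[fast]=0, fast++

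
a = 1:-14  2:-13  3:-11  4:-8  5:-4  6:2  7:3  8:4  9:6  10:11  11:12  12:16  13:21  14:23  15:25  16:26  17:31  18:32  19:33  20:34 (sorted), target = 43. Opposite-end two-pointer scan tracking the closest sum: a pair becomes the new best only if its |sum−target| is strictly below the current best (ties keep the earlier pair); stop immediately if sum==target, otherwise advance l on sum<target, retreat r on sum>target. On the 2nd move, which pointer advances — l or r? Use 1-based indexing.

[1,20] -14+34=20 d=23 * → l++
[2,20] -13+34=21 d=22 * → l++

l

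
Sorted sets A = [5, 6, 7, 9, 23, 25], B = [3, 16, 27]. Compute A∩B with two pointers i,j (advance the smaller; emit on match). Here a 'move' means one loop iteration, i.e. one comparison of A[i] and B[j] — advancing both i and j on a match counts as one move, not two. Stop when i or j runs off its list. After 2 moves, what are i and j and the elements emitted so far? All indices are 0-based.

i=1, j=1, emitted=[]

i=0 j=0: 5>3, j++
i=0 j=1: 5<16, i++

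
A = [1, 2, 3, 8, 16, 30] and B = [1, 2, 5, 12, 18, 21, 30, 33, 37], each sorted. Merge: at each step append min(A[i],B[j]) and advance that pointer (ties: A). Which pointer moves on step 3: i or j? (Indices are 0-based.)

[i=0,j=0] A[i]=1<=B[j]=1 take 1 → i++
[i=1,j=0] A[i]=2>B[j]=1 take 1 → j++
[i=1,j=1] A[i]=2<=B[j]=2 take 2 → i++

i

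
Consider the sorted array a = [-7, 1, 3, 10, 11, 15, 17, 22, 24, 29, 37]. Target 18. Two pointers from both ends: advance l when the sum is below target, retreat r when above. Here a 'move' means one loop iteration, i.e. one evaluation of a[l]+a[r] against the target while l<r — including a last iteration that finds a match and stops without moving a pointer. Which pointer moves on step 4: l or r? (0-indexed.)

r

[0,10] -7+37=30 >18 → r--
[0,9] -7+29=22 >18 → r--
[0,8] -7+24=17 <18 → l++
[1,8] 1+24=25 >18 → r--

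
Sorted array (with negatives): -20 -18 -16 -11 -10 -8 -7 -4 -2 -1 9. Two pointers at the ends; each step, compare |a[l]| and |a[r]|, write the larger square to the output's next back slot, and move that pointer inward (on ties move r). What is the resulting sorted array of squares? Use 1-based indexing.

[1,11] |-20|>|9| out[11]=400 → l++
[2,11] |-18|>|9| out[10]=324 → l++
[3,11] |-16|>|9| out[9]=256 → l++
[4,11] |-11|>|9| out[8]=121 → l++
[5,11] |-10|>|9| out[7]=100 → l++
[6,11] |-8|<=|9| out[6]=81 → r--
[6,10] |-8|>|-1| out[5]=64 → l++
[7,10] |-7|>|-1| out[4]=49 → l++
[8,10] |-4|>|-1| out[3]=16 → l++
[9,10] |-2|>|-1| out[2]=4 → l++
[10,10] |-1|<=|-1| out[1]=1 → r--

[1, 4, 16, 49, 64, 81, 100, 121, 256, 324, 400]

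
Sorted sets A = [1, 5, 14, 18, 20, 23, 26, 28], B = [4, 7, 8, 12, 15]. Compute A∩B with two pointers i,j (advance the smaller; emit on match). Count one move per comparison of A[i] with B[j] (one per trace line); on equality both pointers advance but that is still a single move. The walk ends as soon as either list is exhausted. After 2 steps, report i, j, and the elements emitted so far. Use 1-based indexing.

i=2, j=2, emitted=[]

[i=1,j=1] 1<4 → i++
[i=2,j=1] 5>4 → j++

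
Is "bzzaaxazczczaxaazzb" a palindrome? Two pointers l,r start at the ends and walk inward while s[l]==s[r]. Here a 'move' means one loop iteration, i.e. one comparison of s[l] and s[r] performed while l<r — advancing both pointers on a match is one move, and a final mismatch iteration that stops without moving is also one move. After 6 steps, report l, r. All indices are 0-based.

[0,18] 'b'=='b' → l++,r--
[1,17] 'z'=='z' → l++,r--
[2,16] 'z'=='z' → l++,r--
[3,15] 'a'=='a' → l++,r--
[4,14] 'a'=='a' → l++,r--
[5,13] 'x'=='x' → l++,r--

l=6, r=12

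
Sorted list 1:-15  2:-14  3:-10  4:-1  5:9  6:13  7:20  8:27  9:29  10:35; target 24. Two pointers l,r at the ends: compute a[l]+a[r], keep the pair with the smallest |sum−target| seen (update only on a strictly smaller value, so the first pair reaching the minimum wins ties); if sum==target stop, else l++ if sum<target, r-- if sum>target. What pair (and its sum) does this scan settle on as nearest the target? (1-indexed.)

pair (-10, 35) with sum 25 (|Δ|=1)

l=1 r=10: -15+35=20 d=4 *, l++
l=2 r=10: -14+35=21 d=3 *, l++
l=3 r=10: -10+35=25 d=1 *, r--
l=3 r=9: -10+29=19 d=5, l++
l=4 r=9: -1+29=28 d=4, r--
l=4 r=8: -1+27=26 d=2, r--
l=4 r=7: -1+20=19 d=5, l++
l=5 r=7: 9+20=29 d=5, r--
l=5 r=6: 9+13=22 d=2, l++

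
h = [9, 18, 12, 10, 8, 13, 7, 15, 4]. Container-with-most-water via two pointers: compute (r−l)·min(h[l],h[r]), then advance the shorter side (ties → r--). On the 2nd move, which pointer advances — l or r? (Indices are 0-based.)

l

l=0 r=8: min(9,4)*8=32 best=32 *, r--
l=0 r=7: min(9,15)*7=63 best=63 *, l++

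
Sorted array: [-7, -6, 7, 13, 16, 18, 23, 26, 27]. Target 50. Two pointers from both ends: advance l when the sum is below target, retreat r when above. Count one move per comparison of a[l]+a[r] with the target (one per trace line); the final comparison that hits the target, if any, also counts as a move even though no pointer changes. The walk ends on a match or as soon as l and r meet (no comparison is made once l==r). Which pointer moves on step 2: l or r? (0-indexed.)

[0,8] -7+27=20 <50 → l++
[1,8] -6+27=21 <50 → l++

l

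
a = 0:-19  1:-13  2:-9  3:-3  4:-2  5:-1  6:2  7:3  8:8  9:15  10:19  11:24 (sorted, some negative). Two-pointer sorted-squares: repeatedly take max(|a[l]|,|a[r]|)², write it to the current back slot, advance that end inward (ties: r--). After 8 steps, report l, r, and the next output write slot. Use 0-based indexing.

l=3, r=6, next write slot=3

[0,11] |-19|<=|24| out[11]=576 → r--
[0,10] |-19|<=|19| out[10]=361 → r--
[0,9] |-19|>|15| out[9]=361 → l++
[1,9] |-13|<=|15| out[8]=225 → r--
[1,8] |-13|>|8| out[7]=169 → l++
[2,8] |-9|>|8| out[6]=81 → l++
[3,8] |-3|<=|8| out[5]=64 → r--
[3,7] |-3|<=|3| out[4]=9 → r--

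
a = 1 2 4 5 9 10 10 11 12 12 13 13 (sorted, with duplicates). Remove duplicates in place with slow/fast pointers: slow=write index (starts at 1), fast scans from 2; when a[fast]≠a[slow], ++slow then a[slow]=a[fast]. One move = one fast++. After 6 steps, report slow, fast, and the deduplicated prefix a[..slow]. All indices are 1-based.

slow=6, fast=8, prefix=[1, 2, 4, 5, 9, 10]

(s=1,f=2) a[fast]=2≠a[slow]=1 write a[2]=2 → slow++,fast++
(s=2,f=3) a[fast]=4≠a[slow]=2 write a[3]=4 → slow++,fast++
(s=3,f=4) a[fast]=5≠a[slow]=4 write a[4]=5 → slow++,fast++
(s=4,f=5) a[fast]=9≠a[slow]=5 write a[5]=9 → slow++,fast++
(s=5,f=6) a[fast]=10≠a[slow]=9 write a[6]=10 → slow++,fast++
(s=6,f=7) a[fast]=10=a[slow] dup → fast++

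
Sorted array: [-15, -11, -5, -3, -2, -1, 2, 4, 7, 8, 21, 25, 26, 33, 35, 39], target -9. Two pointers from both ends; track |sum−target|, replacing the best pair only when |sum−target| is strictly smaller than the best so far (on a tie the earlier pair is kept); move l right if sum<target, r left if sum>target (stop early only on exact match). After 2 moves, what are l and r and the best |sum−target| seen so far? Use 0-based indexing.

l=0, r=13, best |Δ|=29

l=0 r=15: -15+39=24 d=33 *, r--
l=0 r=14: -15+35=20 d=29 *, r--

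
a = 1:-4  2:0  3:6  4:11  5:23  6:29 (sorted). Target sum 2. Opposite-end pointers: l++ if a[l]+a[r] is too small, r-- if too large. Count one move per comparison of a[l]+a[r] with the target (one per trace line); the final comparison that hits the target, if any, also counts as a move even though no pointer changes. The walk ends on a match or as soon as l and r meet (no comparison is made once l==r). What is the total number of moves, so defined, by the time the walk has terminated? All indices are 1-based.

4 moves

l=1 r=6: -4+29=25 >2, r--
l=1 r=5: -4+23=19 >2, r--
l=1 r=4: -4+11=7 >2, r--
l=1 r=3: -4+6=2, found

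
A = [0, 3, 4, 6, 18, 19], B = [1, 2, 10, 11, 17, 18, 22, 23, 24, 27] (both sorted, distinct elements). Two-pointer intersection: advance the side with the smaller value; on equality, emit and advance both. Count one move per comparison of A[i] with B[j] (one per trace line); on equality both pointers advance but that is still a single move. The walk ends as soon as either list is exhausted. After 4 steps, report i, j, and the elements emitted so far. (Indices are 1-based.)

i=1 j=1: 0<1, i++
i=2 j=1: 3>1, j++
i=2 j=2: 3>2, j++
i=2 j=3: 3<10, i++

i=3, j=3, emitted=[]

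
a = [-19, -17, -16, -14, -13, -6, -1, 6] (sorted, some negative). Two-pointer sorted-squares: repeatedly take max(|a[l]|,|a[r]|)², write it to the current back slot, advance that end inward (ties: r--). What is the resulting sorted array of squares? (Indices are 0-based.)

l=0 r=7: |-19|>|6| out[7]=361, l++
l=1 r=7: |-17|>|6| out[6]=289, l++
l=2 r=7: |-16|>|6| out[5]=256, l++
l=3 r=7: |-14|>|6| out[4]=196, l++
l=4 r=7: |-13|>|6| out[3]=169, l++
l=5 r=7: |-6|<=|6| out[2]=36, r--
l=5 r=6: |-6|>|-1| out[1]=36, l++
l=6 r=6: |-1|<=|-1| out[0]=1, r--

[1, 36, 36, 169, 196, 256, 289, 361]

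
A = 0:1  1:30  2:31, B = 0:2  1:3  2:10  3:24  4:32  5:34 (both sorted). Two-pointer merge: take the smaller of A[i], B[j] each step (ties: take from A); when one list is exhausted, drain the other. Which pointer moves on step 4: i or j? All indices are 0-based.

j

i=0 j=0: A[i]=1<=B[j]=2 take 1, i++
i=1 j=0: A[i]=30>B[j]=2 take 2, j++
i=1 j=1: A[i]=30>B[j]=3 take 3, j++
i=1 j=2: A[i]=30>B[j]=10 take 10, j++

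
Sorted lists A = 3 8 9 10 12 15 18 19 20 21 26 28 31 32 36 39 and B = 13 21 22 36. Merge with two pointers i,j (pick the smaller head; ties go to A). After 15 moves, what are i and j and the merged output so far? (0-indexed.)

i=0 j=0: A[i]=3<=B[j]=13 take 3, i++
i=1 j=0: A[i]=8<=B[j]=13 take 8, i++
i=2 j=0: A[i]=9<=B[j]=13 take 9, i++
i=3 j=0: A[i]=10<=B[j]=13 take 10, i++
i=4 j=0: A[i]=12<=B[j]=13 take 12, i++
i=5 j=0: A[i]=15>B[j]=13 take 13, j++
i=5 j=1: A[i]=15<=B[j]=21 take 15, i++
i=6 j=1: A[i]=18<=B[j]=21 take 18, i++
i=7 j=1: A[i]=19<=B[j]=21 take 19, i++
i=8 j=1: A[i]=20<=B[j]=21 take 20, i++
i=9 j=1: A[i]=21<=B[j]=21 take 21, i++
i=10 j=1: A[i]=26>B[j]=21 take 21, j++
i=10 j=2: A[i]=26>B[j]=22 take 22, j++
i=10 j=3: A[i]=26<=B[j]=36 take 26, i++
i=11 j=3: A[i]=28<=B[j]=36 take 28, i++

i=12, j=3, merged so far=[3, 8, 9, 10, 12, 13, 15, 18, 19, 20, 21, 21, 22, 26, 28]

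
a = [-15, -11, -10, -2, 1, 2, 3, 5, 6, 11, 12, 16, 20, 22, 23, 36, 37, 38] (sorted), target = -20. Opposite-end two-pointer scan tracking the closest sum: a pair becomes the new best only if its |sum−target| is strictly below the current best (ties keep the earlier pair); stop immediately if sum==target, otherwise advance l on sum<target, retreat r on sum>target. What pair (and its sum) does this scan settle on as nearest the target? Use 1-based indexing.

[1,18] -15+38=23 d=43 * → r--
[1,17] -15+37=22 d=42 * → r--
[1,16] -15+36=21 d=41 * → r--
[1,15] -15+23=8 d=28 * → r--
[1,14] -15+22=7 d=27 * → r--
[1,13] -15+20=5 d=25 * → r--
[1,12] -15+16=1 d=21 * → r--
[1,11] -15+12=-3 d=17 * → r--
[1,10] -15+11=-4 d=16 * → r--
[1,9] -15+6=-9 d=11 * → r--
[1,8] -15+5=-10 d=10 * → r--
[1,7] -15+3=-12 d=8 * → r--
[1,6] -15+2=-13 d=7 * → r--
[1,5] -15+1=-14 d=6 * → r--
[1,4] -15+-2=-17 d=3 * → r--
[1,3] -15+-10=-25 d=5 → l++
[2,3] -11+-10=-21 d=1 * → l++

pair (-11, -10) with sum -21 (|Δ|=1)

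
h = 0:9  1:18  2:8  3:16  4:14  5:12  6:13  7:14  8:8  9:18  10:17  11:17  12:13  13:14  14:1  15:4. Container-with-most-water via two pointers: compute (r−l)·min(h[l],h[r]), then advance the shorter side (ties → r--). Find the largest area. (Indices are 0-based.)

max area = 170

[0,15] min(9,4)*15=60 best=60 * → r--
[0,14] min(9,1)*14=14 best=60 → r--
[0,13] min(9,14)*13=117 best=117 * → l++
[1,13] min(18,14)*12=168 best=168 * → r--
[1,12] min(18,13)*11=143 best=168 → r--
[1,11] min(18,17)*10=170 best=170 * → r--
[1,10] min(18,17)*9=153 best=170 → r--
[1,9] min(18,18)*8=144 best=170 → r--
[1,8] min(18,8)*7=56 best=170 → r--
[1,7] min(18,14)*6=84 best=170 → r--
[1,6] min(18,13)*5=65 best=170 → r--
[1,5] min(18,12)*4=48 best=170 → r--
[1,4] min(18,14)*3=42 best=170 → r--
[1,3] min(18,16)*2=32 best=170 → r--
[1,2] min(18,8)*1=8 best=170 → r--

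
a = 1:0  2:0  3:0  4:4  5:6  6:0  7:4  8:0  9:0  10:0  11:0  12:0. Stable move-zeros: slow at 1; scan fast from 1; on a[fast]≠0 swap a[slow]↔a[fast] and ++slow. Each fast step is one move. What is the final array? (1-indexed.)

slow=1 fast=1: a[fast]=0, fast++
slow=1 fast=2: a[fast]=0, fast++
slow=1 fast=3: a[fast]=0, fast++
slow=1 fast=4: a[fast]=4≠0 swap→a[1]=4, slow++,fast++
slow=2 fast=5: a[fast]=6≠0 swap→a[2]=6, slow++,fast++
slow=3 fast=6: a[fast]=0, fast++
slow=3 fast=7: a[fast]=4≠0 swap→a[3]=4, slow++,fast++
slow=4 fast=8: a[fast]=0, fast++
slow=4 fast=9: a[fast]=0, fast++
slow=4 fast=10: a[fast]=0, fast++
slow=4 fast=11: a[fast]=0, fast++
slow=4 fast=12: a[fast]=0, fast++

[4, 6, 4, 0, 0, 0, 0, 0, 0, 0, 0, 0]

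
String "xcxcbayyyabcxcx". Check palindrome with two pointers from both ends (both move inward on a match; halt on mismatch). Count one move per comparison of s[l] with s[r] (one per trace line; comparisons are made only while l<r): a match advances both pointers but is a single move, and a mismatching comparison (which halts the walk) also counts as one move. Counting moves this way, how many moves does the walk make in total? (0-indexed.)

7 moves

[0,14] 'x'=='x' → l++,r--
[1,13] 'c'=='c' → l++,r--
[2,12] 'x'=='x' → l++,r--
[3,11] 'c'=='c' → l++,r--
[4,10] 'b'=='b' → l++,r--
[5,9] 'a'=='a' → l++,r--
[6,8] 'y'=='y' → l++,r--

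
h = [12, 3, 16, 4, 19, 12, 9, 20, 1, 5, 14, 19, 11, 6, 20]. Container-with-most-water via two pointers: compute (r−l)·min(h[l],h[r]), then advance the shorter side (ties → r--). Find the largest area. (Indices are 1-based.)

max area = 192

l=1 r=15: min(12,20)*14=168 best=168 *, l++
l=2 r=15: min(3,20)*13=39 best=168, l++
l=3 r=15: min(16,20)*12=192 best=192 *, l++
l=4 r=15: min(4,20)*11=44 best=192, l++
l=5 r=15: min(19,20)*10=190 best=192, l++
l=6 r=15: min(12,20)*9=108 best=192, l++
l=7 r=15: min(9,20)*8=72 best=192, l++
l=8 r=15: min(20,20)*7=140 best=192, r--
l=8 r=14: min(20,6)*6=36 best=192, r--
l=8 r=13: min(20,11)*5=55 best=192, r--
l=8 r=12: min(20,19)*4=76 best=192, r--
l=8 r=11: min(20,14)*3=42 best=192, r--
l=8 r=10: min(20,5)*2=10 best=192, r--
l=8 r=9: min(20,1)*1=1 best=192, r--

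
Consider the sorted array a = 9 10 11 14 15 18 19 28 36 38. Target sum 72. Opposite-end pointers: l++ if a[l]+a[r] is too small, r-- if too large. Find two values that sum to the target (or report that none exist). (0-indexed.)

no pair

l=0 r=9: 9+38=47 <72, l++
l=1 r=9: 10+38=48 <72, l++
l=2 r=9: 11+38=49 <72, l++
l=3 r=9: 14+38=52 <72, l++
l=4 r=9: 15+38=53 <72, l++
l=5 r=9: 18+38=56 <72, l++
l=6 r=9: 19+38=57 <72, l++
l=7 r=9: 28+38=66 <72, l++
l=8 r=9: 36+38=74 >72, r--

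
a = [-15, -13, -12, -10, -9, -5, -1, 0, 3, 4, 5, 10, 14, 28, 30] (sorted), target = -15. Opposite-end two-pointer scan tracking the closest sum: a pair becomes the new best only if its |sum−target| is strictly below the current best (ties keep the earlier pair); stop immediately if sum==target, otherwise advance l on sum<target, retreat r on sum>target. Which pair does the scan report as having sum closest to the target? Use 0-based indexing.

pair (-15, 0) with sum -15 (|Δ|=0)

l=0 r=14: -15+30=15 d=30 *, r--
l=0 r=13: -15+28=13 d=28 *, r--
l=0 r=12: -15+14=-1 d=14 *, r--
l=0 r=11: -15+10=-5 d=10 *, r--
l=0 r=10: -15+5=-10 d=5 *, r--
l=0 r=9: -15+4=-11 d=4 *, r--
l=0 r=8: -15+3=-12 d=3 *, r--
l=0 r=7: -15+0=-15 d=0 *, stop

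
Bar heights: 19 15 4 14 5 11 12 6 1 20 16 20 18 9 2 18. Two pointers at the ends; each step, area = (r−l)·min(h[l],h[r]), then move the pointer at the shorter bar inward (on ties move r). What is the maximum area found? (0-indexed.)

max area = 270

[0,15] min(19,18)*15=270 best=270 * → r--
[0,14] min(19,2)*14=28 best=270 → r--
[0,13] min(19,9)*13=117 best=270 → r--
[0,12] min(19,18)*12=216 best=270 → r--
[0,11] min(19,20)*11=209 best=270 → l++
[1,11] min(15,20)*10=150 best=270 → l++
[2,11] min(4,20)*9=36 best=270 → l++
[3,11] min(14,20)*8=112 best=270 → l++
[4,11] min(5,20)*7=35 best=270 → l++
[5,11] min(11,20)*6=66 best=270 → l++
[6,11] min(12,20)*5=60 best=270 → l++
[7,11] min(6,20)*4=24 best=270 → l++
[8,11] min(1,20)*3=3 best=270 → l++
[9,11] min(20,20)*2=40 best=270 → r--
[9,10] min(20,16)*1=16 best=270 → r--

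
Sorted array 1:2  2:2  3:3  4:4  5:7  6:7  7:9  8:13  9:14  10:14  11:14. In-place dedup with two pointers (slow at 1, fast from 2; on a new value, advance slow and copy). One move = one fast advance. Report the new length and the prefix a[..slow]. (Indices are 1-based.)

length 7; prefix = [2, 3, 4, 7, 9, 13, 14]

(s=1,f=2) a[fast]=2=a[slow] dup → fast++
(s=1,f=3) a[fast]=3≠a[slow]=2 write a[2]=3 → slow++,fast++
(s=2,f=4) a[fast]=4≠a[slow]=3 write a[3]=4 → slow++,fast++
(s=3,f=5) a[fast]=7≠a[slow]=4 write a[4]=7 → slow++,fast++
(s=4,f=6) a[fast]=7=a[slow] dup → fast++
(s=4,f=7) a[fast]=9≠a[slow]=7 write a[5]=9 → slow++,fast++
(s=5,f=8) a[fast]=13≠a[slow]=9 write a[6]=13 → slow++,fast++
(s=6,f=9) a[fast]=14≠a[slow]=13 write a[7]=14 → slow++,fast++
(s=7,f=10) a[fast]=14=a[slow] dup → fast++
(s=7,f=11) a[fast]=14=a[slow] dup → fast++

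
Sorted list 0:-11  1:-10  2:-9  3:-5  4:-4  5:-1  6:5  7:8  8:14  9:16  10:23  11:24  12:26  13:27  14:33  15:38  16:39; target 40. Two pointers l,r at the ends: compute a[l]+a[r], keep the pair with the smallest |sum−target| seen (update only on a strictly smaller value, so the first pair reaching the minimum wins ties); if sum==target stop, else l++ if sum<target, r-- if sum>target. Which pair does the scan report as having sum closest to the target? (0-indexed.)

l=0 r=16: -11+39=28 d=12 *, l++
l=1 r=16: -10+39=29 d=11 *, l++
l=2 r=16: -9+39=30 d=10 *, l++
l=3 r=16: -5+39=34 d=6 *, l++
l=4 r=16: -4+39=35 d=5 *, l++
l=5 r=16: -1+39=38 d=2 *, l++
l=6 r=16: 5+39=44 d=4, r--
l=6 r=15: 5+38=43 d=3, r--
l=6 r=14: 5+33=38 d=2, l++
l=7 r=14: 8+33=41 d=1 *, r--
l=7 r=13: 8+27=35 d=5, l++
l=8 r=13: 14+27=41 d=1, r--
l=8 r=12: 14+26=40 d=0 *, stop

pair (14, 26) with sum 40 (|Δ|=0)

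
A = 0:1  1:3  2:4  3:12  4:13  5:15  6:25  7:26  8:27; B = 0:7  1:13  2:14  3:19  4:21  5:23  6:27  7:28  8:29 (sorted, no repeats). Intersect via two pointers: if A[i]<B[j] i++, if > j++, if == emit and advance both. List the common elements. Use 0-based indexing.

intersection = [13, 27]

[i=0,j=0] 1<7 → i++
[i=1,j=0] 3<7 → i++
[i=2,j=0] 4<7 → i++
[i=3,j=0] 12>7 → j++
[i=3,j=1] 12<13 → i++
[i=4,j=1] 13==13 emit → i++,j++
[i=5,j=2] 15>14 → j++
[i=5,j=3] 15<19 → i++
[i=6,j=3] 25>19 → j++
[i=6,j=4] 25>21 → j++
[i=6,j=5] 25>23 → j++
[i=6,j=6] 25<27 → i++
[i=7,j=6] 26<27 → i++
[i=8,j=6] 27==27 emit → i++,j++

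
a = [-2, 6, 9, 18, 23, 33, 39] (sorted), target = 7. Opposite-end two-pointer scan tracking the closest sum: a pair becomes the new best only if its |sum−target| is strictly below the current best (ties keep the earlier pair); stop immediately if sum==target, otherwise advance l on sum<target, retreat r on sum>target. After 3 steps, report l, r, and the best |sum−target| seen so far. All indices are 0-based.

[0,6] -2+39=37 d=30 * → r--
[0,5] -2+33=31 d=24 * → r--
[0,4] -2+23=21 d=14 * → r--

l=0, r=3, best |Δ|=14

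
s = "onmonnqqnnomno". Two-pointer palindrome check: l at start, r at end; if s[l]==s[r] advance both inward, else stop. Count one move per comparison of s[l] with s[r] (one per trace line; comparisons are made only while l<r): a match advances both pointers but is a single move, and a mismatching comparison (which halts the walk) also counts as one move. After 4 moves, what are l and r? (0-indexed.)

l=4, r=9

l=0 r=13: 'o'=='o', l++,r--
l=1 r=12: 'n'=='n', l++,r--
l=2 r=11: 'm'=='m', l++,r--
l=3 r=10: 'o'=='o', l++,r--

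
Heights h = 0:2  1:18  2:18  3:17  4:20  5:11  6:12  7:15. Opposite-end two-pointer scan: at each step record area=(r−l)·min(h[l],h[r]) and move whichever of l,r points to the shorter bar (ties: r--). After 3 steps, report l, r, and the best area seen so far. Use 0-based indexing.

l=0 r=7: min(2,15)*7=14 best=14 *, l++
l=1 r=7: min(18,15)*6=90 best=90 *, r--
l=1 r=6: min(18,12)*5=60 best=90, r--

l=1, r=5, best area=90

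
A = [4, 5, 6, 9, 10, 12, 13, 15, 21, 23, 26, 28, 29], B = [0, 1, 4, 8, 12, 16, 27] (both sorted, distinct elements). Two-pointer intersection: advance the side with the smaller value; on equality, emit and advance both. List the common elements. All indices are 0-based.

[i=0,j=0] 4>0 → j++
[i=0,j=1] 4>1 → j++
[i=0,j=2] 4==4 emit → i++,j++
[i=1,j=3] 5<8 → i++
[i=2,j=3] 6<8 → i++
[i=3,j=3] 9>8 → j++
[i=3,j=4] 9<12 → i++
[i=4,j=4] 10<12 → i++
[i=5,j=4] 12==12 emit → i++,j++
[i=6,j=5] 13<16 → i++
[i=7,j=5] 15<16 → i++
[i=8,j=5] 21>16 → j++
[i=8,j=6] 21<27 → i++
[i=9,j=6] 23<27 → i++
[i=10,j=6] 26<27 → i++
[i=11,j=6] 28>27 → j++

intersection = [4, 12]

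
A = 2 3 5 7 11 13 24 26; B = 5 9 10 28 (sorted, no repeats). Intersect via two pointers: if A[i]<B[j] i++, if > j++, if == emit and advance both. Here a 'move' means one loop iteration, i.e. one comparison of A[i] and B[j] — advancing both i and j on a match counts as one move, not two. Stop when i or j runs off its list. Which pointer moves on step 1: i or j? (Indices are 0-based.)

i

[i=0,j=0] 2<5 → i++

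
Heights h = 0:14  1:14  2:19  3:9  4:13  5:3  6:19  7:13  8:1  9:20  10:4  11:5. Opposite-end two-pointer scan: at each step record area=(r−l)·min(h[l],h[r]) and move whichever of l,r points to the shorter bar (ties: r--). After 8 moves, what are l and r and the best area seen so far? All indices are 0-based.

l=6, r=9, best area=133

[0,11] min(14,5)*11=55 best=55 * → r--
[0,10] min(14,4)*10=40 best=55 → r--
[0,9] min(14,20)*9=126 best=126 * → l++
[1,9] min(14,20)*8=112 best=126 → l++
[2,9] min(19,20)*7=133 best=133 * → l++
[3,9] min(9,20)*6=54 best=133 → l++
[4,9] min(13,20)*5=65 best=133 → l++
[5,9] min(3,20)*4=12 best=133 → l++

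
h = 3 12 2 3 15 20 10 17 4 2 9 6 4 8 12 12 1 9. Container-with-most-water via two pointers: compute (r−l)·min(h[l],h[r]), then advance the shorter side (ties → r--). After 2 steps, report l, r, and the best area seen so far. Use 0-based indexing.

l=0 r=17: min(3,9)*17=51 best=51 *, l++
l=1 r=17: min(12,9)*16=144 best=144 *, r--

l=1, r=16, best area=144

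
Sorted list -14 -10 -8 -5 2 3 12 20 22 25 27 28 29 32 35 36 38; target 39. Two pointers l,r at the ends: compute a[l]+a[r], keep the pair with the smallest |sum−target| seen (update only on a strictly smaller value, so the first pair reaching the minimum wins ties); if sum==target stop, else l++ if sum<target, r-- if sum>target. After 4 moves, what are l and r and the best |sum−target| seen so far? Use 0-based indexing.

l=0 r=16: -14+38=24 d=15 *, l++
l=1 r=16: -10+38=28 d=11 *, l++
l=2 r=16: -8+38=30 d=9 *, l++
l=3 r=16: -5+38=33 d=6 *, l++

l=4, r=16, best |Δ|=6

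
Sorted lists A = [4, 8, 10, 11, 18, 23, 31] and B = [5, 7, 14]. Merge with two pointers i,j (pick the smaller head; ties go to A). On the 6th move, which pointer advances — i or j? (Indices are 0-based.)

i

i=0 j=0: A[i]=4<=B[j]=5 take 4, i++
i=1 j=0: A[i]=8>B[j]=5 take 5, j++
i=1 j=1: A[i]=8>B[j]=7 take 7, j++
i=1 j=2: A[i]=8<=B[j]=14 take 8, i++
i=2 j=2: A[i]=10<=B[j]=14 take 10, i++
i=3 j=2: A[i]=11<=B[j]=14 take 11, i++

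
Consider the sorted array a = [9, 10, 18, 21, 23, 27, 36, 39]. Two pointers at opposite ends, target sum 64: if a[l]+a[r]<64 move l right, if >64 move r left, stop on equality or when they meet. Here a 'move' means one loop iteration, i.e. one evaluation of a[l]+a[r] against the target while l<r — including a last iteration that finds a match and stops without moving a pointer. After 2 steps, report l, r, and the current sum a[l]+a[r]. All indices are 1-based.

l=1 r=8: 9+39=48 <64, l++
l=2 r=8: 10+39=49 <64, l++

l=3, r=8, sum=57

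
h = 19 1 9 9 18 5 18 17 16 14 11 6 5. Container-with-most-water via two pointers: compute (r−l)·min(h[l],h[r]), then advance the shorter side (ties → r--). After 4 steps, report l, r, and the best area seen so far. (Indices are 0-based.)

[0,12] min(19,5)*12=60 best=60 * → r--
[0,11] min(19,6)*11=66 best=66 * → r--
[0,10] min(19,11)*10=110 best=110 * → r--
[0,9] min(19,14)*9=126 best=126 * → r--

l=0, r=8, best area=126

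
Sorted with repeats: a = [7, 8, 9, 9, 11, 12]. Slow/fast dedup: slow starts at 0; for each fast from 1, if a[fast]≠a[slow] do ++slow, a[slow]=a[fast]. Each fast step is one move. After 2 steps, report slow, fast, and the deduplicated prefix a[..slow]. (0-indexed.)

(s=0,f=1) a[fast]=8≠a[slow]=7 write a[1]=8 → slow++,fast++
(s=1,f=2) a[fast]=9≠a[slow]=8 write a[2]=9 → slow++,fast++

slow=2, fast=3, prefix=[7, 8, 9]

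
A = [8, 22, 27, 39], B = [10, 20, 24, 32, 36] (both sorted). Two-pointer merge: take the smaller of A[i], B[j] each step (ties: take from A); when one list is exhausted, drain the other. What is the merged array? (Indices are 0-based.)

[i=0,j=0] A[i]=8<=B[j]=10 take 8 → i++
[i=1,j=0] A[i]=22>B[j]=10 take 10 → j++
[i=1,j=1] A[i]=22>B[j]=20 take 20 → j++
[i=1,j=2] A[i]=22<=B[j]=24 take 22 → i++
[i=2,j=2] A[i]=27>B[j]=24 take 24 → j++
[i=2,j=3] A[i]=27<=B[j]=32 take 27 → i++
[i=3,j=3] A[i]=39>B[j]=32 take 32 → j++
[i=3,j=4] A[i]=39>B[j]=36 take 36 → j++
[i=3,j=5] B done, take A[i]=39 → i++

[8, 10, 20, 22, 24, 27, 32, 36, 39]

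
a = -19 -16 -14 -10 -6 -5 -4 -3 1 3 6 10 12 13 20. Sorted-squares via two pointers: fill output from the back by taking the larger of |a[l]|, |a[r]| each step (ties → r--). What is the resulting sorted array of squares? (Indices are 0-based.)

[1, 9, 9, 16, 25, 36, 36, 100, 100, 144, 169, 196, 256, 361, 400]

l=0 r=14: |-19|<=|20| out[14]=400, r--
l=0 r=13: |-19|>|13| out[13]=361, l++
l=1 r=13: |-16|>|13| out[12]=256, l++
l=2 r=13: |-14|>|13| out[11]=196, l++
l=3 r=13: |-10|<=|13| out[10]=169, r--
l=3 r=12: |-10|<=|12| out[9]=144, r--
l=3 r=11: |-10|<=|10| out[8]=100, r--
l=3 r=10: |-10|>|6| out[7]=100, l++
l=4 r=10: |-6|<=|6| out[6]=36, r--
l=4 r=9: |-6|>|3| out[5]=36, l++
l=5 r=9: |-5|>|3| out[4]=25, l++
l=6 r=9: |-4|>|3| out[3]=16, l++
l=7 r=9: |-3|<=|3| out[2]=9, r--
l=7 r=8: |-3|>|1| out[1]=9, l++
l=8 r=8: |1|<=|1| out[0]=1, r--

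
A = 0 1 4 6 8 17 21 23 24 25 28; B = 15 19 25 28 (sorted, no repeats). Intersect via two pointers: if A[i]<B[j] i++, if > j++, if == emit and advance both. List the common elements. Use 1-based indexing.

i=1 j=1: 0<15, i++
i=2 j=1: 1<15, i++
i=3 j=1: 4<15, i++
i=4 j=1: 6<15, i++
i=5 j=1: 8<15, i++
i=6 j=1: 17>15, j++
i=6 j=2: 17<19, i++
i=7 j=2: 21>19, j++
i=7 j=3: 21<25, i++
i=8 j=3: 23<25, i++
i=9 j=3: 24<25, i++
i=10 j=3: 25==25 emit, i++,j++
i=11 j=4: 28==28 emit, i++,j++

intersection = [25, 28]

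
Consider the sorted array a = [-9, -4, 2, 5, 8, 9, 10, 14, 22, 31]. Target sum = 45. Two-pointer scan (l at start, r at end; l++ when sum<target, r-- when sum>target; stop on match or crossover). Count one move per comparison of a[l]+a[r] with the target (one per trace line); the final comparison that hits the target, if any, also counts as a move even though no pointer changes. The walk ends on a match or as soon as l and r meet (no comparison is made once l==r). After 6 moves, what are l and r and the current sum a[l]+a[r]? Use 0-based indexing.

l=6, r=9, sum=41

[0,9] -9+31=22 <45 → l++
[1,9] -4+31=27 <45 → l++
[2,9] 2+31=33 <45 → l++
[3,9] 5+31=36 <45 → l++
[4,9] 8+31=39 <45 → l++
[5,9] 9+31=40 <45 → l++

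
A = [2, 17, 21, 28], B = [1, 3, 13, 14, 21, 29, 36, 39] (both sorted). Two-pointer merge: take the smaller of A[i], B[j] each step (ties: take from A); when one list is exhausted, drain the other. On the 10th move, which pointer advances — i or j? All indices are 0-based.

j

i=0 j=0: A[i]=2>B[j]=1 take 1, j++
i=0 j=1: A[i]=2<=B[j]=3 take 2, i++
i=1 j=1: A[i]=17>B[j]=3 take 3, j++
i=1 j=2: A[i]=17>B[j]=13 take 13, j++
i=1 j=3: A[i]=17>B[j]=14 take 14, j++
i=1 j=4: A[i]=17<=B[j]=21 take 17, i++
i=2 j=4: A[i]=21<=B[j]=21 take 21, i++
i=3 j=4: A[i]=28>B[j]=21 take 21, j++
i=3 j=5: A[i]=28<=B[j]=29 take 28, i++
i=4 j=5: A done, take B[j]=29, j++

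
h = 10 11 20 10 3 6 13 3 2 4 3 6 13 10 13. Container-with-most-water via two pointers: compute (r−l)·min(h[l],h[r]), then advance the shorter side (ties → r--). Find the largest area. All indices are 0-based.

l=0 r=14: min(10,13)*14=140 best=140 *, l++
l=1 r=14: min(11,13)*13=143 best=143 *, l++
l=2 r=14: min(20,13)*12=156 best=156 *, r--
l=2 r=13: min(20,10)*11=110 best=156, r--
l=2 r=12: min(20,13)*10=130 best=156, r--
l=2 r=11: min(20,6)*9=54 best=156, r--
l=2 r=10: min(20,3)*8=24 best=156, r--
l=2 r=9: min(20,4)*7=28 best=156, r--
l=2 r=8: min(20,2)*6=12 best=156, r--
l=2 r=7: min(20,3)*5=15 best=156, r--
l=2 r=6: min(20,13)*4=52 best=156, r--
l=2 r=5: min(20,6)*3=18 best=156, r--
l=2 r=4: min(20,3)*2=6 best=156, r--
l=2 r=3: min(20,10)*1=10 best=156, r--

max area = 156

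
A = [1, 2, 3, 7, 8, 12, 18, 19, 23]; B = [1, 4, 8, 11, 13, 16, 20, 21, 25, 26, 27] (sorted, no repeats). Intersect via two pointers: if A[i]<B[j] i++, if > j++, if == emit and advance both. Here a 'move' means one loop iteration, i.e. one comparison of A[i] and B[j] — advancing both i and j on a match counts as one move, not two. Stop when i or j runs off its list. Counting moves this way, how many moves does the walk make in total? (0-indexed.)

15 moves

[i=0,j=0] 1==1 emit → i++,j++
[i=1,j=1] 2<4 → i++
[i=2,j=1] 3<4 → i++
[i=3,j=1] 7>4 → j++
[i=3,j=2] 7<8 → i++
[i=4,j=2] 8==8 emit → i++,j++
[i=5,j=3] 12>11 → j++
[i=5,j=4] 12<13 → i++
[i=6,j=4] 18>13 → j++
[i=6,j=5] 18>16 → j++
[i=6,j=6] 18<20 → i++
[i=7,j=6] 19<20 → i++
[i=8,j=6] 23>20 → j++
[i=8,j=7] 23>21 → j++
[i=8,j=8] 23<25 → i++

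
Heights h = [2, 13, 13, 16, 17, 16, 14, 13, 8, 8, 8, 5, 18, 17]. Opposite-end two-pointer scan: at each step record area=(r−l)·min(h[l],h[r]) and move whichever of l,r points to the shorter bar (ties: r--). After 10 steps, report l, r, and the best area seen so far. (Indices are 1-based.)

[1,14] min(2,17)*13=26 best=26 * → l++
[2,14] min(13,17)*12=156 best=156 * → l++
[3,14] min(13,17)*11=143 best=156 → l++
[4,14] min(16,17)*10=160 best=160 * → l++
[5,14] min(17,17)*9=153 best=160 → r--
[5,13] min(17,18)*8=136 best=160 → l++
[6,13] min(16,18)*7=112 best=160 → l++
[7,13] min(14,18)*6=84 best=160 → l++
[8,13] min(13,18)*5=65 best=160 → l++
[9,13] min(8,18)*4=32 best=160 → l++

l=10, r=13, best area=160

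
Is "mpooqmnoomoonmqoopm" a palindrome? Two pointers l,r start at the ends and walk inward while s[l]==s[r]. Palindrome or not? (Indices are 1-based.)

l=1 r=19: 'm'=='m', l++,r--
l=2 r=18: 'p'=='p', l++,r--
l=3 r=17: 'o'=='o', l++,r--
l=4 r=16: 'o'=='o', l++,r--
l=5 r=15: 'q'=='q', l++,r--
l=6 r=14: 'm'=='m', l++,r--
l=7 r=13: 'n'=='n', l++,r--
l=8 r=12: 'o'=='o', l++,r--
l=9 r=11: 'o'=='o', l++,r--

palindrome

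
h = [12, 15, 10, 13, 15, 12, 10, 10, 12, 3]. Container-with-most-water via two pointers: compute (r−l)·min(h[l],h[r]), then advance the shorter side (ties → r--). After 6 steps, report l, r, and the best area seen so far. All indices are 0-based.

l=1, r=4, best area=96

[0,9] min(12,3)*9=27 best=27 * → r--
[0,8] min(12,12)*8=96 best=96 * → r--
[0,7] min(12,10)*7=70 best=96 → r--
[0,6] min(12,10)*6=60 best=96 → r--
[0,5] min(12,12)*5=60 best=96 → r--
[0,4] min(12,15)*4=48 best=96 → l++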